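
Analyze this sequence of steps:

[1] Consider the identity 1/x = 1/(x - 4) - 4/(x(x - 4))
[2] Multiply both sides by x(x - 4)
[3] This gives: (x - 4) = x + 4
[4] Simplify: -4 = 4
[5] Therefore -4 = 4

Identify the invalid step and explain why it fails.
Step 3: This gives: (x - 4) = x + 4

Step 3 makes a sign error when clearing denominators. Multiplying -4/(x(x - 4)) by x(x - 4) gives -4, not +4. The correct result is (x - 4) = x - 4, which is trivially true, not (x - 4) = x + 4. (Step 1 is a valid identity: 1/(x - 4) - 4/(x(x - 4)) = (x - 4)/(x(x - 4)) = 1/x.)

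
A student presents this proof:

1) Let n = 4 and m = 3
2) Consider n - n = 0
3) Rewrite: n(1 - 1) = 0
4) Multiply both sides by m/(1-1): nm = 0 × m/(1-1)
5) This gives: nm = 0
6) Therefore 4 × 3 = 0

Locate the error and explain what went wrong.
Step 4: Multiply both sides by m/(1-1): nm = 0 × m/(1-1)

Step 4 multiplies both sides by m/(1-1). However, 1-1 = 0, so this is multiplication by m/0, which is undefined. We cannot multiply by an undefined expression.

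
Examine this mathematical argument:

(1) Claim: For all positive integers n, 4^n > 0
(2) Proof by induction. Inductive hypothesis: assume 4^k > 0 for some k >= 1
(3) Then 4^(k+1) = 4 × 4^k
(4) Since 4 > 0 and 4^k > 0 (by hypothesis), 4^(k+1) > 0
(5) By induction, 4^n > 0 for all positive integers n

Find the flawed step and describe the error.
Step 5: By induction, 4^n > 0 for all positive integers n

Step 5 concludes the proof by induction, but no base case was ever established. A valid induction proof requires: (1) a base case proving 4^1 > 0, and (2) an inductive step showing IF 4^k > 0 THEN 4^(k+1) > 0. Steps 2-4 correctly establish the inductive step, but without the base case the conclusion in step 5 does not follow.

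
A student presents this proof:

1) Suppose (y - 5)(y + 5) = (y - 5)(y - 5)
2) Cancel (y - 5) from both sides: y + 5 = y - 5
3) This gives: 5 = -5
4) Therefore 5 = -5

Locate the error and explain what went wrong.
Step 2: Cancel (y - 5) from both sides: y + 5 = y - 5

Step 2 cancels (y - 5) from both sides. This is only valid if (y - 5) ≠ 0, i.e., y ≠ 5. When y = 5, both sides equal zero regardless of the other factors. The correct approach requires considering y = 5 as a separate case.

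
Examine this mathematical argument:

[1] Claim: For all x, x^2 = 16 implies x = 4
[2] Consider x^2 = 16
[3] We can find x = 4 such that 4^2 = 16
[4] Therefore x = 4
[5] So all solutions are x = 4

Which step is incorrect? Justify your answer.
Step 4: Therefore x = 4

Step 4 incorrectly concludes that x = 4 is the only solution. The proof shows that x = 4 is A solution (existence), but does not show it is the ONLY solution (uniqueness). In fact, x = -4 is also a solution since (-4)^2 = 16. Finding one solution doesn't prove there are no others.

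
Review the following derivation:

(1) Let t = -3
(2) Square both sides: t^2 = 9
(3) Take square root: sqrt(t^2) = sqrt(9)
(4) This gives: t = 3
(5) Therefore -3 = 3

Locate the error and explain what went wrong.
Step 4: This gives: t = 3

Step 4 incorrectly states that sqrt(t^2) = t. The correct identity is sqrt(t^2) = |t|. Since t = -3 < 0, we have sqrt(t^2) = |-3| = 3, not t = -3.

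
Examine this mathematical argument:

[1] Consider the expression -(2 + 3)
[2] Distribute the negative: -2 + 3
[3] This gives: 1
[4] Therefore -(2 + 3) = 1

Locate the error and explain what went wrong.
Step 2: Distribute the negative: -2 + 3

Step 2 incorrectly distributes the negative sign. The correct distribution is -(2 + 3) = -2 - 3 = -5. The negative must be applied to both terms, not just the first. The error treats -(2 + 3) as -2 + 3, which equals 1 instead of -5.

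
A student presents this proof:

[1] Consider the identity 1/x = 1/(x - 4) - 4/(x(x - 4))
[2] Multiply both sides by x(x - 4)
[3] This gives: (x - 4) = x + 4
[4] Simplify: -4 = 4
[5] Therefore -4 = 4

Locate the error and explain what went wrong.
Step 3: This gives: (x - 4) = x + 4

Step 3 makes a sign error when clearing denominators. Multiplying -4/(x(x - 4)) by x(x - 4) gives -4, not +4. The correct result is (x - 4) = x - 4, which is trivially true, not (x - 4) = x + 4. (Step 1 is a valid identity: 1/(x - 4) - 4/(x(x - 4)) = (x - 4)/(x(x - 4)) = 1/x.)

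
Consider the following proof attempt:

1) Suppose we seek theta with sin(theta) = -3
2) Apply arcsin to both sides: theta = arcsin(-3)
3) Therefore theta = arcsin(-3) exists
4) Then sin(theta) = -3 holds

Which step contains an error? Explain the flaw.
Step 2: Apply arcsin to both sides: theta = arcsin(-3)

Step 2 applies arcsin to -3. However, arcsin(x) is only defined for x in [-1, 1] because sin(theta) can only produce values in that range. Since |-3| > 1, arcsin(-3) is undefined. There is no angle whose sine equals -3.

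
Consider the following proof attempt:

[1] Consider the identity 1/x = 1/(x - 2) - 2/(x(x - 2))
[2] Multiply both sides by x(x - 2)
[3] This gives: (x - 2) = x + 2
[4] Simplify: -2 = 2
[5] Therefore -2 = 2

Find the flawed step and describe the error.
Step 3: This gives: (x - 2) = x + 2

Step 3 makes a sign error when clearing denominators. Multiplying -2/(x(x - 2)) by x(x - 2) gives -2, not +2. The correct result is (x - 2) = x - 2, which is trivially true, not (x - 2) = x + 2. (Step 1 is a valid identity: 1/(x - 2) - 2/(x(x - 2)) = (x - 2)/(x(x - 2)) = 1/x.)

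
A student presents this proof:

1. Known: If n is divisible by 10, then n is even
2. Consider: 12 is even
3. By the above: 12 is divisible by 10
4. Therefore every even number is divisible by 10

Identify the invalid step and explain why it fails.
Step 3: By the above: 12 is divisible by 10

Step 3 commits the fallacy of affirming the consequent. The known fact 'divisible by 10 → even' does NOT imply 'even → divisible by 10'. That would be the converse, which is false. For example, 12 is even but 12 ÷ 10 = 1.20, which is not an integer.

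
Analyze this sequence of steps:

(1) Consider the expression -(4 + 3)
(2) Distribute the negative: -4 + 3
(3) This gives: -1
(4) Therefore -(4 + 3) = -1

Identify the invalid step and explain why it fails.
Step 2: Distribute the negative: -4 + 3

Step 2 incorrectly distributes the negative sign. The correct distribution is -(4 + 3) = -4 - 3 = -7. The negative must be applied to both terms, not just the first. The error treats -(4 + 3) as -4 + 3, which equals -1 instead of -7.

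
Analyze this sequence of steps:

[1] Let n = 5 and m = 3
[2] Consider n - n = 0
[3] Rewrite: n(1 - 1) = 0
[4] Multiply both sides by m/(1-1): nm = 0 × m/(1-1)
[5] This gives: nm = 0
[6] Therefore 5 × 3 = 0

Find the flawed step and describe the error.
Step 4: Multiply both sides by m/(1-1): nm = 0 × m/(1-1)

Step 4 multiplies both sides by m/(1-1). However, 1-1 = 0, so this is multiplication by m/0, which is undefined. We cannot multiply by an undefined expression.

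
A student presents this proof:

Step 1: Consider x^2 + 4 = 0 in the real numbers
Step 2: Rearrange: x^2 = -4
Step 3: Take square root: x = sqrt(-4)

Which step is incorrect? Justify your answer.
Step 3: Take square root: x = sqrt(-4)

Step 3 takes the square root of -4, which is negative. In the real number system, the square root of a negative number is undefined. The equation x^2 + 4 = 0 has no real solutions. Square roots of negative numbers only exist in the complex numbers.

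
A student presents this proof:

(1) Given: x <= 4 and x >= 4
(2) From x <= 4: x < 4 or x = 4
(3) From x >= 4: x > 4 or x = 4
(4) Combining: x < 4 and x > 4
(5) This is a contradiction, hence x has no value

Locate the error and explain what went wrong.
Step 4: Combining: x < 4 and x > 4

Step 4 incorrectly combines the conditions. From x <= 4 and x >= 4, the intersection is x = 4. The error treats the 'or' cases as 'and' requirements. The correct conclusion is that x = 4 is the unique solution, not that no solution exists.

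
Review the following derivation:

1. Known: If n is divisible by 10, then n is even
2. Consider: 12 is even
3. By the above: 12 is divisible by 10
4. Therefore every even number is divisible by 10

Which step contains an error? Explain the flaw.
Step 3: By the above: 12 is divisible by 10

Step 3 commits the fallacy of affirming the consequent. The known fact 'divisible by 10 → even' does NOT imply 'even → divisible by 10'. That would be the converse, which is false. For example, 12 is even but 12 ÷ 10 = 1.20, which is not an integer.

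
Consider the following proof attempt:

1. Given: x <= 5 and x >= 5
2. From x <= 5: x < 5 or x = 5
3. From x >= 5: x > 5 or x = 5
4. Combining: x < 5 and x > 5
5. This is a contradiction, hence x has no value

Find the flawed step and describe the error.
Step 4: Combining: x < 5 and x > 5

Step 4 incorrectly combines the conditions. From x <= 5 and x >= 5, the intersection is x = 5. The error treats the 'or' cases as 'and' requirements. The correct conclusion is that x = 5 is the unique solution, not that no solution exists.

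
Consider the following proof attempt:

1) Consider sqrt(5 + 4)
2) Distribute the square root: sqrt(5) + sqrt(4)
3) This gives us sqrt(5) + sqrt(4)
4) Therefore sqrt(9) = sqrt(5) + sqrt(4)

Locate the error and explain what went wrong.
Step 2: Distribute the square root: sqrt(5) + sqrt(4)

Step 2 incorrectly 'distributes' the square root over addition. The square root function does not distribute: sqrt(a + b) ≠ sqrt(a) + sqrt(b). In fact, sqrt(5 + 4) = sqrt(9) ≈ 3.0000, while sqrt(5) + sqrt(4) ≈ 4.2361.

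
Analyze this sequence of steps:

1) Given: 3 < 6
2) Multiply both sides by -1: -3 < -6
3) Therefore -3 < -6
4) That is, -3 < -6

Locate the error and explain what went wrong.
Step 2: Multiply both sides by -1: -3 < -6

Step 2 multiplies both sides by -1 but fails to reverse the inequality sign. When multiplying (or dividing) an inequality by a negative number, the direction must be reversed. Since 3 < 6, we should get -3 > -6, i.e., -3 > -6.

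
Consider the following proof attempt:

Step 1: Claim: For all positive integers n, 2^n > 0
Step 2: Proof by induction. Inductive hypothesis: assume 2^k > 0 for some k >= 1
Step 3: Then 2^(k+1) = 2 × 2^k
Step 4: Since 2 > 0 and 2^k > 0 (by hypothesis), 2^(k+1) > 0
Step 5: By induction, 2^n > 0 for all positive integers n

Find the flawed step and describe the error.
Step 5: By induction, 2^n > 0 for all positive integers n

Step 5 concludes the proof by induction, but no base case was ever established. A valid induction proof requires: (1) a base case proving 2^1 > 0, and (2) an inductive step showing IF 2^k > 0 THEN 2^(k+1) > 0. Steps 2-4 correctly establish the inductive step, but without the base case the conclusion in step 5 does not follow.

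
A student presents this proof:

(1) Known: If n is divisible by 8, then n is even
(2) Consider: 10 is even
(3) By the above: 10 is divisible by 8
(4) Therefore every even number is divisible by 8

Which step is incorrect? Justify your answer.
Step 3: By the above: 10 is divisible by 8

Step 3 commits the fallacy of affirming the consequent. The known fact 'divisible by 8 → even' does NOT imply 'even → divisible by 8'. That would be the converse, which is false. For example, 10 is even but 10 ÷ 8 = 1.25, which is not an integer.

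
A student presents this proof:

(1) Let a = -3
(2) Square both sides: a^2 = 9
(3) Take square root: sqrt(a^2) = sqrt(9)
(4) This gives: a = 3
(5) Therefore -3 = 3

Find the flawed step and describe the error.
Step 4: This gives: a = 3

Step 4 incorrectly states that sqrt(a^2) = a. The correct identity is sqrt(a^2) = |a|. Since a = -3 < 0, we have sqrt(a^2) = |-3| = 3, not a = -3.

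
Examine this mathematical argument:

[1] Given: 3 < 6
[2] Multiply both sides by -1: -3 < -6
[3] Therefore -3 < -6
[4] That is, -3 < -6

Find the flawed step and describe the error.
Step 2: Multiply both sides by -1: -3 < -6

Step 2 multiplies both sides by -1 but fails to reverse the inequality sign. When multiplying (or dividing) an inequality by a negative number, the direction must be reversed. Since 3 < 6, we should get -3 > -6, i.e., -3 > -6.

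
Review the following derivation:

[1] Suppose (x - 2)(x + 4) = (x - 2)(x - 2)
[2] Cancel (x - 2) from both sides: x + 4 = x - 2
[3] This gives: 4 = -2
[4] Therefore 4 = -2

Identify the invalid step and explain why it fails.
Step 2: Cancel (x - 2) from both sides: x + 4 = x - 2

Step 2 cancels (x - 2) from both sides. This is only valid if (x - 2) ≠ 0, i.e., x ≠ 2. When x = 2, both sides equal zero regardless of the other factors. The correct approach requires considering x = 2 as a separate case.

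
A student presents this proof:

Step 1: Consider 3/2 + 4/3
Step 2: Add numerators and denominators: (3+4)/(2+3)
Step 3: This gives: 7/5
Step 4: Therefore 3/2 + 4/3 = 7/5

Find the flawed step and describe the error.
Step 2: Add numerators and denominators: (3+4)/(2+3)

Step 2 incorrectly adds fractions by separately adding numerators and denominators. This is wrong. The correct method requires a common denominator: 3/2 + 4/3 = (3×3 + 4×2)/(2×3) = 17/6 = 17/6. The method used gives 7/5, which is different.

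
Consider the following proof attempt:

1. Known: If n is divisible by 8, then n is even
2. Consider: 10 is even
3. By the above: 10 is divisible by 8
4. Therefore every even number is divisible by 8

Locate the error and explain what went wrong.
Step 3: By the above: 10 is divisible by 8

Step 3 commits the fallacy of affirming the consequent. The known fact 'divisible by 8 → even' does NOT imply 'even → divisible by 8'. That would be the converse, which is false. For example, 10 is even but 10 ÷ 8 = 1.25, which is not an integer.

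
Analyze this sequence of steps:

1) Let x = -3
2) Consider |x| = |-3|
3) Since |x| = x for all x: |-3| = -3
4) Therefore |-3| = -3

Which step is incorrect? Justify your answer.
Step 3: Since |x| = x for all x: |-3| = -3

Step 3 incorrectly states that |x| = x for all x. The correct definition is |x| = x when x >= 0, and |x| = -x when x < 0. Since -3 < 0, we have |-3| = -(-3) = 3, not -3.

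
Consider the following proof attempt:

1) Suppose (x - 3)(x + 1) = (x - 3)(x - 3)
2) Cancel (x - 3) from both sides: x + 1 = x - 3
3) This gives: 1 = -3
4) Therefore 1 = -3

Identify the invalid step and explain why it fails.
Step 2: Cancel (x - 3) from both sides: x + 1 = x - 3

Step 2 cancels (x - 3) from both sides. This is only valid if (x - 3) ≠ 0, i.e., x ≠ 3. When x = 3, both sides equal zero regardless of the other factors. The correct approach requires considering x = 3 as a separate case.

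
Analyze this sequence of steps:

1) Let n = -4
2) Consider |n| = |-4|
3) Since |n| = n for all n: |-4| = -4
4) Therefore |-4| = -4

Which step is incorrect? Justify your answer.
Step 3: Since |n| = n for all n: |-4| = -4

Step 3 incorrectly states that |n| = n for all n. The correct definition is |n| = n when n >= 0, and |n| = -n when n < 0. Since -4 < 0, we have |-4| = -(-4) = 4, not -4.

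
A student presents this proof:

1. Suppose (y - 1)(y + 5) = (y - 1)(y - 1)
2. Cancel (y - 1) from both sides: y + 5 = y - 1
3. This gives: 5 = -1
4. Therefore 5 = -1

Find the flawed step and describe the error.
Step 2: Cancel (y - 1) from both sides: y + 5 = y - 1

Step 2 cancels (y - 1) from both sides. This is only valid if (y - 1) ≠ 0, i.e., y ≠ 1. When y = 1, both sides equal zero regardless of the other factors. The correct approach requires considering y = 1 as a separate case.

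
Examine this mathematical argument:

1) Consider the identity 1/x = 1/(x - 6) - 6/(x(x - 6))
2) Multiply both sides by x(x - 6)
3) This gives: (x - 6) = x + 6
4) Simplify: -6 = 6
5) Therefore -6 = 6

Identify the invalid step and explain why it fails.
Step 3: This gives: (x - 6) = x + 6

Step 3 makes a sign error when clearing denominators. Multiplying -6/(x(x - 6)) by x(x - 6) gives -6, not +6. The correct result is (x - 6) = x - 6, which is trivially true, not (x - 6) = x + 6. (Step 1 is a valid identity: 1/(x - 6) - 6/(x(x - 6)) = (x - 6)/(x(x - 6)) = 1/x.)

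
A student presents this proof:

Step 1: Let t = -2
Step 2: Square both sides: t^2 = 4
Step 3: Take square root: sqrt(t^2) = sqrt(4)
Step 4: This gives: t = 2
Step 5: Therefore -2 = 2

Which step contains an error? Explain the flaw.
Step 4: This gives: t = 2

Step 4 incorrectly states that sqrt(t^2) = t. The correct identity is sqrt(t^2) = |t|. Since t = -2 < 0, we have sqrt(t^2) = |-2| = 2, not t = -2.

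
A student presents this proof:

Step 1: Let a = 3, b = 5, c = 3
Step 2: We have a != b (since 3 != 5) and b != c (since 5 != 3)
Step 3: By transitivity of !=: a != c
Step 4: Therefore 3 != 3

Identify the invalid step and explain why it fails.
Step 3: By transitivity of !=: a != c

Step 3 incorrectly applies transitivity to the '!=' relation. Transitivity states: if a R b and b R c, then a R c. However, '!=' is not transitive. Counterexample: 3 != 5 and 5 != 3, but 3 = 3 (both equal 3). Transitivity holds for relations like <, <=, =, but not for !=.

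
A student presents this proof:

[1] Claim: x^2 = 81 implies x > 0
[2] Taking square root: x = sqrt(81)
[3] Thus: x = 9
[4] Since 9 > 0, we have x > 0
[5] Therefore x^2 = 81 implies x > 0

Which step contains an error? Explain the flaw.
Step 2: Taking square root: x = sqrt(81)

Step 2 takes the square root and assumes the positive root only. The equation x^2 = 81 actually has two solutions: x = 9 and x = -9. The proof silently assumes x > 0 without justification, then uses this assumption to conclude x > 0, which is circular. The counterexample x = -9 shows the claim is false.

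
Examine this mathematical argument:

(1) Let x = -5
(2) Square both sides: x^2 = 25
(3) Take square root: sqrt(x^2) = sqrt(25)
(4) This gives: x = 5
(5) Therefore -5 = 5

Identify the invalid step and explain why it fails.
Step 4: This gives: x = 5

Step 4 incorrectly states that sqrt(x^2) = x. The correct identity is sqrt(x^2) = |x|. Since x = -5 < 0, we have sqrt(x^2) = |-5| = 5, not x = -5.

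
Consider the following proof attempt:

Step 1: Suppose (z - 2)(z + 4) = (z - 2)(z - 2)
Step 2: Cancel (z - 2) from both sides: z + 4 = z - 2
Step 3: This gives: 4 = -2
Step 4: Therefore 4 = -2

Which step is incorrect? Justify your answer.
Step 2: Cancel (z - 2) from both sides: z + 4 = z - 2

Step 2 cancels (z - 2) from both sides. This is only valid if (z - 2) ≠ 0, i.e., z ≠ 2. When z = 2, both sides equal zero regardless of the other factors. The correct approach requires considering z = 2 as a separate case.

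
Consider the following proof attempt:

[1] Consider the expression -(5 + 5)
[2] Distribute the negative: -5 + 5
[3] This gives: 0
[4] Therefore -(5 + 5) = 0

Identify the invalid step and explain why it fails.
Step 2: Distribute the negative: -5 + 5

Step 2 incorrectly distributes the negative sign. The correct distribution is -(5 + 5) = -5 - 5 = -10. The negative must be applied to both terms, not just the first. The error treats -(5 + 5) as -5 + 5, which equals 0 instead of -10.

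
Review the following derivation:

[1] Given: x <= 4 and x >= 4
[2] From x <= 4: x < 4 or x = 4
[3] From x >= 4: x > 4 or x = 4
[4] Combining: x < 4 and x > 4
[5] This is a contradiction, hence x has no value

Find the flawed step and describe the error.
Step 4: Combining: x < 4 and x > 4

Step 4 incorrectly combines the conditions. From x <= 4 and x >= 4, the intersection is x = 4. The error treats the 'or' cases as 'and' requirements. The correct conclusion is that x = 4 is the unique solution, not that no solution exists.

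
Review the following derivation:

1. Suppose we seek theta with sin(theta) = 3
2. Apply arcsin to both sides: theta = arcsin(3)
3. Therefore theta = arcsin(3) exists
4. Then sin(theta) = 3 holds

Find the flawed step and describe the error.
Step 2: Apply arcsin to both sides: theta = arcsin(3)

Step 2 applies arcsin to 3. However, arcsin(x) is only defined for x in [-1, 1] because sin(theta) can only produce values in that range. Since |3| > 1, arcsin(3) is undefined. There is no angle whose sine equals 3.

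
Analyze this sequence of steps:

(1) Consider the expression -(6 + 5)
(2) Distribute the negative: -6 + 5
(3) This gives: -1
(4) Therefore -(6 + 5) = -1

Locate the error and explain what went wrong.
Step 2: Distribute the negative: -6 + 5

Step 2 incorrectly distributes the negative sign. The correct distribution is -(6 + 5) = -6 - 5 = -11. The negative must be applied to both terms, not just the first. The error treats -(6 + 5) as -6 + 5, which equals -1 instead of -11.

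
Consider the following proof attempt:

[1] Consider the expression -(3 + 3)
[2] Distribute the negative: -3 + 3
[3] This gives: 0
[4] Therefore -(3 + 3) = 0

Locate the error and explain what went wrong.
Step 2: Distribute the negative: -3 + 3

Step 2 incorrectly distributes the negative sign. The correct distribution is -(3 + 3) = -3 - 3 = -6. The negative must be applied to both terms, not just the first. The error treats -(3 + 3) as -3 + 3, which equals 0 instead of -6.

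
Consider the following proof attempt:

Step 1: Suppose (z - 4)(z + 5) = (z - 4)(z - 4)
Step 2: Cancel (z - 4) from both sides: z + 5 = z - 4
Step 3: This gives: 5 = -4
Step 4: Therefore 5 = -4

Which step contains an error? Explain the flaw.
Step 2: Cancel (z - 4) from both sides: z + 5 = z - 4

Step 2 cancels (z - 4) from both sides. This is only valid if (z - 4) ≠ 0, i.e., z ≠ 4. When z = 4, both sides equal zero regardless of the other factors. The correct approach requires considering z = 4 as a separate case.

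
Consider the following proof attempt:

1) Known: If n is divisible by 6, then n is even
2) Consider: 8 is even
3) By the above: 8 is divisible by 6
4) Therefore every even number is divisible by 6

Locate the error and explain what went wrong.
Step 3: By the above: 8 is divisible by 6

Step 3 commits the fallacy of affirming the consequent. The known fact 'divisible by 6 → even' does NOT imply 'even → divisible by 6'. That would be the converse, which is false. For example, 8 is even but 8 ÷ 6 = 1.33, which is not an integer.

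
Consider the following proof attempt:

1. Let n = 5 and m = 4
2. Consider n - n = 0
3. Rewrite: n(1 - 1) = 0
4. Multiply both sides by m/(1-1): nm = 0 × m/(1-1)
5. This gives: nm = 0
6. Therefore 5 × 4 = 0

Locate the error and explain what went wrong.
Step 4: Multiply both sides by m/(1-1): nm = 0 × m/(1-1)

Step 4 multiplies both sides by m/(1-1). However, 1-1 = 0, so this is multiplication by m/0, which is undefined. We cannot multiply by an undefined expression.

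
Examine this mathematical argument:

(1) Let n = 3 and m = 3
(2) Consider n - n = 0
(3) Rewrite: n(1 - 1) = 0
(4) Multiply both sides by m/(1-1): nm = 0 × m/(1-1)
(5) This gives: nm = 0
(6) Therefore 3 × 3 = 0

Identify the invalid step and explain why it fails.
Step 4: Multiply both sides by m/(1-1): nm = 0 × m/(1-1)

Step 4 multiplies both sides by m/(1-1). However, 1-1 = 0, so this is multiplication by m/0, which is undefined. We cannot multiply by an undefined expression.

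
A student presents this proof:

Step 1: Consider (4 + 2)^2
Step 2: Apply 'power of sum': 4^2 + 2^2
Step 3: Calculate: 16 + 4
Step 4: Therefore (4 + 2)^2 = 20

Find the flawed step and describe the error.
Step 2: Apply 'power of sum': 4^2 + 2^2

Step 2 incorrectly applies a non-existent rule '(a+b)^n = a^n + b^n'. This is false in general. The correct expansion uses the binomial theorem. The actual value is (4 + 2)^2 = 6^2 = 36, not 20.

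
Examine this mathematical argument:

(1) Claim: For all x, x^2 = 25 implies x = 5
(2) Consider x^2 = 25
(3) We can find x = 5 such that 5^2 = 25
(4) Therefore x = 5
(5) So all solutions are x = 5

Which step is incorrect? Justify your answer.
Step 4: Therefore x = 5

Step 4 incorrectly concludes that x = 5 is the only solution. The proof shows that x = 5 is A solution (existence), but does not show it is the ONLY solution (uniqueness). In fact, x = -5 is also a solution since (-5)^2 = 25. Finding one solution doesn't prove there are no others.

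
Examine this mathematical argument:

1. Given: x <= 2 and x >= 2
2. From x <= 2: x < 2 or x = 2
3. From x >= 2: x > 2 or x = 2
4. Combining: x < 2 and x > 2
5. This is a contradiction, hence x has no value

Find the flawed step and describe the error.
Step 4: Combining: x < 2 and x > 2

Step 4 incorrectly combines the conditions. From x <= 2 and x >= 2, the intersection is x = 2. The error treats the 'or' cases as 'and' requirements. The correct conclusion is that x = 2 is the unique solution, not that no solution exists.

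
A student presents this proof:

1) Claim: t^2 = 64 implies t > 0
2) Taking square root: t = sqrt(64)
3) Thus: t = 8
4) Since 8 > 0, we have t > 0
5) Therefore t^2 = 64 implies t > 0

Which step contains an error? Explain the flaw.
Step 2: Taking square root: t = sqrt(64)

Step 2 takes the square root and assumes the positive root only. The equation t^2 = 64 actually has two solutions: t = 8 and t = -8. The proof silently assumes t > 0 without justification, then uses this assumption to conclude t > 0, which is circular. The counterexample t = -8 shows the claim is false.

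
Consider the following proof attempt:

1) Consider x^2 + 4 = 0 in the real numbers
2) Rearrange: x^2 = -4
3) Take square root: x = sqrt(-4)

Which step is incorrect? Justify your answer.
Step 3: Take square root: x = sqrt(-4)

Step 3 takes the square root of -4, which is negative. In the real number system, the square root of a negative number is undefined. The equation x^2 + 4 = 0 has no real solutions. Square roots of negative numbers only exist in the complex numbers.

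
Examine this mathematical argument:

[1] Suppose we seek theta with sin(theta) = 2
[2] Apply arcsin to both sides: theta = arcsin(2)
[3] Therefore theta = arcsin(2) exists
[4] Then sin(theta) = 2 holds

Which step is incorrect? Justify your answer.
Step 2: Apply arcsin to both sides: theta = arcsin(2)

Step 2 applies arcsin to 2. However, arcsin(x) is only defined for x in [-1, 1] because sin(theta) can only produce values in that range. Since |2| > 1, arcsin(2) is undefined. There is no angle whose sine equals 2.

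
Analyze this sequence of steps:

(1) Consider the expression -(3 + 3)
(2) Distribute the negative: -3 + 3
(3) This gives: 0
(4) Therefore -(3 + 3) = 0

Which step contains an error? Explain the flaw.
Step 2: Distribute the negative: -3 + 3

Step 2 incorrectly distributes the negative sign. The correct distribution is -(3 + 3) = -3 - 3 = -6. The negative must be applied to both terms, not just the first. The error treats -(3 + 3) as -3 + 3, which equals 0 instead of -6.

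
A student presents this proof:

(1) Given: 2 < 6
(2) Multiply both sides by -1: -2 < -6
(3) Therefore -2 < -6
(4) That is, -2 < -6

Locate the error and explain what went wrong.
Step 2: Multiply both sides by -1: -2 < -6

Step 2 multiplies both sides by -1 but fails to reverse the inequality sign. When multiplying (or dividing) an inequality by a negative number, the direction must be reversed. Since 2 < 6, we should get -2 > -6, i.e., -2 > -6.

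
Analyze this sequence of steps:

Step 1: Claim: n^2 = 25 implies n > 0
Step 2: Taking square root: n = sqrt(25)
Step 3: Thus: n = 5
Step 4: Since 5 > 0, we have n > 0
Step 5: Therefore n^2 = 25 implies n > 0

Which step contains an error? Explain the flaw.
Step 2: Taking square root: n = sqrt(25)

Step 2 takes the square root and assumes the positive root only. The equation n^2 = 25 actually has two solutions: n = 5 and n = -5. The proof silently assumes n > 0 without justification, then uses this assumption to conclude n > 0, which is circular. The counterexample n = -5 shows the claim is false.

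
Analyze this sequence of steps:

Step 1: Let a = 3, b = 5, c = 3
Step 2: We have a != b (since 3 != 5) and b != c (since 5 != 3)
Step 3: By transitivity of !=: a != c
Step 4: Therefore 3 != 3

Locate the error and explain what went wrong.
Step 3: By transitivity of !=: a != c

Step 3 incorrectly applies transitivity to the '!=' relation. Transitivity states: if a R b and b R c, then a R c. However, '!=' is not transitive. Counterexample: 3 != 5 and 5 != 3, but 3 = 3 (both equal 3). Transitivity holds for relations like <, <=, =, but not for !=.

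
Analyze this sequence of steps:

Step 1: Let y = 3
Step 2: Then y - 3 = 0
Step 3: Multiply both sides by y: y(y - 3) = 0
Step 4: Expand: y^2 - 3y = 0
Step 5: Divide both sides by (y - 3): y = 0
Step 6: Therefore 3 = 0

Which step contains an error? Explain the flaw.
Step 5: Divide both sides by (y - 3): y = 0

Step 5 divides both sides by (y - 3). However, since y = 3, we have (y - 3) = 0. Division by zero is undefined, making this step invalid.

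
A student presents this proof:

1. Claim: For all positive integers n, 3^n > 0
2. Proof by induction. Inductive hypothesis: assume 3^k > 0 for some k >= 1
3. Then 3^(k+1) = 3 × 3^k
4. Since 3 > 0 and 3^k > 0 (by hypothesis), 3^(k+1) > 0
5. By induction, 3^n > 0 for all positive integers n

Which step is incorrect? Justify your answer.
Step 5: By induction, 3^n > 0 for all positive integers n

Step 5 concludes the proof by induction, but no base case was ever established. A valid induction proof requires: (1) a base case proving 3^1 > 0, and (2) an inductive step showing IF 3^k > 0 THEN 3^(k+1) > 0. Steps 2-4 correctly establish the inductive step, but without the base case the conclusion in step 5 does not follow.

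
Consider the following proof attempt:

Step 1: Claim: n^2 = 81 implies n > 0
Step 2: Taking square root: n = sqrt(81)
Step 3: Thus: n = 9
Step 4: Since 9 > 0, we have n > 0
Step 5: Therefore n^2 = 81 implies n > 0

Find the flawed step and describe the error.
Step 2: Taking square root: n = sqrt(81)

Step 2 takes the square root and assumes the positive root only. The equation n^2 = 81 actually has two solutions: n = 9 and n = -9. The proof silently assumes n > 0 without justification, then uses this assumption to conclude n > 0, which is circular. The counterexample n = -9 shows the claim is false.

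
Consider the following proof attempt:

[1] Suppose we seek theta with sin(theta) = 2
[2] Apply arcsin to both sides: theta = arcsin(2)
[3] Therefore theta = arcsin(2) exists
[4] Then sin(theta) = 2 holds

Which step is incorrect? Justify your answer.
Step 2: Apply arcsin to both sides: theta = arcsin(2)

Step 2 applies arcsin to 2. However, arcsin(x) is only defined for x in [-1, 1] because sin(theta) can only produce values in that range. Since |2| > 1, arcsin(2) is undefined. There is no angle whose sine equals 2.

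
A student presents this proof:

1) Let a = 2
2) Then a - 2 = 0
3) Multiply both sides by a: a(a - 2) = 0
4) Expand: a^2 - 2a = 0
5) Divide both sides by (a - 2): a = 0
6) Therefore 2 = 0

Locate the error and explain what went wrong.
Step 5: Divide both sides by (a - 2): a = 0

Step 5 divides both sides by (a - 2). However, since a = 2, we have (a - 2) = 0. Division by zero is undefined, making this step invalid.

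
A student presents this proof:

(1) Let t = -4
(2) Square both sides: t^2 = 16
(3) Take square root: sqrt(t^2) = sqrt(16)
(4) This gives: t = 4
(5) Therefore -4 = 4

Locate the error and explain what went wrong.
Step 4: This gives: t = 4

Step 4 incorrectly states that sqrt(t^2) = t. The correct identity is sqrt(t^2) = |t|. Since t = -4 < 0, we have sqrt(t^2) = |-4| = 4, not t = -4.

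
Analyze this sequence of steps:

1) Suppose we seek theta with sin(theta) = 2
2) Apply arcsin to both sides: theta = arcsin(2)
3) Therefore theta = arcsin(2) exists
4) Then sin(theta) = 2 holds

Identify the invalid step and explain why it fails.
Step 2: Apply arcsin to both sides: theta = arcsin(2)

Step 2 applies arcsin to 2. However, arcsin(x) is only defined for x in [-1, 1] because sin(theta) can only produce values in that range. Since |2| > 1, arcsin(2) is undefined. There is no angle whose sine equals 2.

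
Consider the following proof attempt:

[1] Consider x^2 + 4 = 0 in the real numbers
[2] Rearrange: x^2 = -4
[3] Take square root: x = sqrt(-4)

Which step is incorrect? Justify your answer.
Step 3: Take square root: x = sqrt(-4)

Step 3 takes the square root of -4, which is negative. In the real number system, the square root of a negative number is undefined. The equation x^2 + 4 = 0 has no real solutions. Square roots of negative numbers only exist in the complex numbers.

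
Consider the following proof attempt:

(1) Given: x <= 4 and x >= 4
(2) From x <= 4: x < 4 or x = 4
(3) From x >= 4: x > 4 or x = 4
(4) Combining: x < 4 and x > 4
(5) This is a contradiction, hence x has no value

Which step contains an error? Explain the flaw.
Step 4: Combining: x < 4 and x > 4

Step 4 incorrectly combines the conditions. From x <= 4 and x >= 4, the intersection is x = 4. The error treats the 'or' cases as 'and' requirements. The correct conclusion is that x = 4 is the unique solution, not that no solution exists.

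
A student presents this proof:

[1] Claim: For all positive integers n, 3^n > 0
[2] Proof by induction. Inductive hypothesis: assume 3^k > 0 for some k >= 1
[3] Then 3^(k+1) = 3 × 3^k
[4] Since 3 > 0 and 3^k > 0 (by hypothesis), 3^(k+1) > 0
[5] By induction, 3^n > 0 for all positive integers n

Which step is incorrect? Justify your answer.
Step 5: By induction, 3^n > 0 for all positive integers n

Step 5 concludes the proof by induction, but no base case was ever established. A valid induction proof requires: (1) a base case proving 3^1 > 0, and (2) an inductive step showing IF 3^k > 0 THEN 3^(k+1) > 0. Steps 2-4 correctly establish the inductive step, but without the base case the conclusion in step 5 does not follow.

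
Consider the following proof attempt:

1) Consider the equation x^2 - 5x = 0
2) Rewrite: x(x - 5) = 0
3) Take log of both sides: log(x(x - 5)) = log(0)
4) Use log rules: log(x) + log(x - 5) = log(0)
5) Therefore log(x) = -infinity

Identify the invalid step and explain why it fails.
Step 3: Take log of both sides: log(x(x - 5)) = log(0)

Step 3 takes the logarithm of both sides, resulting in log(0) on the right side. The logarithm is only defined for positive numbers; log(0) is undefined (approaches negative infinity). This operation is invalid.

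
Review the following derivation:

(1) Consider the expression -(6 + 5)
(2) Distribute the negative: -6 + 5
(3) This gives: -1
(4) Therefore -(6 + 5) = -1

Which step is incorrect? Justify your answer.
Step 2: Distribute the negative: -6 + 5

Step 2 incorrectly distributes the negative sign. The correct distribution is -(6 + 5) = -6 - 5 = -11. The negative must be applied to both terms, not just the first. The error treats -(6 + 5) as -6 + 5, which equals -1 instead of -11.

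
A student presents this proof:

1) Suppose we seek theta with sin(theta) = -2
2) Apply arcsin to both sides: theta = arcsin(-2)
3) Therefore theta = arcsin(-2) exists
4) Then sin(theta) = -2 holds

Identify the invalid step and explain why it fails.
Step 2: Apply arcsin to both sides: theta = arcsin(-2)

Step 2 applies arcsin to -2. However, arcsin(x) is only defined for x in [-1, 1] because sin(theta) can only produce values in that range. Since |-2| > 1, arcsin(-2) is undefined. There is no angle whose sine equals -2.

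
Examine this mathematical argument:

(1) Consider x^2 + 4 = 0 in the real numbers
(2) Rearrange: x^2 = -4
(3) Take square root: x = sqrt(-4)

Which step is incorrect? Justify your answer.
Step 3: Take square root: x = sqrt(-4)

Step 3 takes the square root of -4, which is negative. In the real number system, the square root of a negative number is undefined. The equation x^2 + 4 = 0 has no real solutions. Square roots of negative numbers only exist in the complex numbers.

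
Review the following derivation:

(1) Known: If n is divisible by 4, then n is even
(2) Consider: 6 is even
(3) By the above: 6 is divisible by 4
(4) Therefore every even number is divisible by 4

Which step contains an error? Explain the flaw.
Step 3: By the above: 6 is divisible by 4

Step 3 commits the fallacy of affirming the consequent. The known fact 'divisible by 4 → even' does NOT imply 'even → divisible by 4'. That would be the converse, which is false. For example, 6 is even but 6 ÷ 4 = 1.50, which is not an integer.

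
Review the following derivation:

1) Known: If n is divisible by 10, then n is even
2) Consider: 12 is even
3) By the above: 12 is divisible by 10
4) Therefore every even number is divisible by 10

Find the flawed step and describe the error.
Step 3: By the above: 12 is divisible by 10

Step 3 commits the fallacy of affirming the consequent. The known fact 'divisible by 10 → even' does NOT imply 'even → divisible by 10'. That would be the converse, which is false. For example, 12 is even but 12 ÷ 10 = 1.20, which is not an integer.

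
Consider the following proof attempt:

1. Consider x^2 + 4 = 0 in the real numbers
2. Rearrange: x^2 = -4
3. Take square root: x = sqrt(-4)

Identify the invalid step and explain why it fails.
Step 3: Take square root: x = sqrt(-4)

Step 3 takes the square root of -4, which is negative. In the real number system, the square root of a negative number is undefined. The equation x^2 + 4 = 0 has no real solutions. Square roots of negative numbers only exist in the complex numbers.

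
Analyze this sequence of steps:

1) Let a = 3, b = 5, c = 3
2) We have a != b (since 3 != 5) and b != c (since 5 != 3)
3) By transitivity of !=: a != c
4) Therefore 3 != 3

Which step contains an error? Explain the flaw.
Step 3: By transitivity of !=: a != c

Step 3 incorrectly applies transitivity to the '!=' relation. Transitivity states: if a R b and b R c, then a R c. However, '!=' is not transitive. Counterexample: 3 != 5 and 5 != 3, but 3 = 3 (both equal 3). Transitivity holds for relations like <, <=, =, but not for !=.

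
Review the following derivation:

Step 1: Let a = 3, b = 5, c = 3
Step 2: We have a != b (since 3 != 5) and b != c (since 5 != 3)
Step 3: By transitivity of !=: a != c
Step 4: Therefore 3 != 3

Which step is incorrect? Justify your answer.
Step 3: By transitivity of !=: a != c

Step 3 incorrectly applies transitivity to the '!=' relation. Transitivity states: if a R b and b R c, then a R c. However, '!=' is not transitive. Counterexample: 3 != 5 and 5 != 3, but 3 = 3 (both equal 3). Transitivity holds for relations like <, <=, =, but not for !=.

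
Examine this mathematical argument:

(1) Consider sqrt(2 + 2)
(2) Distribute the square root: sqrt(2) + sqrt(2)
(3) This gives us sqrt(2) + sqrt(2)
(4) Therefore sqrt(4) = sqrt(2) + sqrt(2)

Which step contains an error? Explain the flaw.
Step 2: Distribute the square root: sqrt(2) + sqrt(2)

Step 2 incorrectly 'distributes' the square root over addition. The square root function does not distribute: sqrt(a + b) ≠ sqrt(a) + sqrt(b). In fact, sqrt(2 + 2) = sqrt(4) ≈ 2.0000, while sqrt(2) + sqrt(2) ≈ 2.8284.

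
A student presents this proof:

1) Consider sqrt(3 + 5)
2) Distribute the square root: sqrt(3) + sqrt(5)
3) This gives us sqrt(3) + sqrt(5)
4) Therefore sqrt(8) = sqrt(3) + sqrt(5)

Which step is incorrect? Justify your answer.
Step 2: Distribute the square root: sqrt(3) + sqrt(5)

Step 2 incorrectly 'distributes' the square root over addition. The square root function does not distribute: sqrt(a + b) ≠ sqrt(a) + sqrt(b). In fact, sqrt(3 + 5) = sqrt(8) ≈ 2.8284, while sqrt(3) + sqrt(5) ≈ 3.9681.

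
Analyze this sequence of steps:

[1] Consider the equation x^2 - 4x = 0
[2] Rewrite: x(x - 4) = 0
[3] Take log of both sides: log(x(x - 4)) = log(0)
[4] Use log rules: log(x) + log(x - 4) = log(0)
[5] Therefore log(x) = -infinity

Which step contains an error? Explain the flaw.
Step 3: Take log of both sides: log(x(x - 4)) = log(0)

Step 3 takes the logarithm of both sides, resulting in log(0) on the right side. The logarithm is only defined for positive numbers; log(0) is undefined (approaches negative infinity). This operation is invalid.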